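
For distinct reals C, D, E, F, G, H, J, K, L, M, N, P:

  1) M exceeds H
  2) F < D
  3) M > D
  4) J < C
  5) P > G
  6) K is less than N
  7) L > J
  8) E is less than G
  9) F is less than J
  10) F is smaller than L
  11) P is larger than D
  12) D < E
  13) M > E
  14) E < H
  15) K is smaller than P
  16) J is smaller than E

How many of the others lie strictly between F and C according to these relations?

1

The relations place F below C. An element lies strictly between them when it is forced above F and also forced below C.
Above F: {J, D, L, E, H, M, G, P}. Below C: {J}.
Intersection: {J} — 1.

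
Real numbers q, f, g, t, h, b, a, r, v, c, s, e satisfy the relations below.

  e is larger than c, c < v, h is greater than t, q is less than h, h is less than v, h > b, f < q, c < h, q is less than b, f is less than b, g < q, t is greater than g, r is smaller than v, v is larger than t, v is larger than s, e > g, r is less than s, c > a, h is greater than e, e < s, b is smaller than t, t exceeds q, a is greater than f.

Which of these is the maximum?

v

Chaining downward from v: directly below it, r, t, c, h, s; then g, q, b, a, e; then f.
That covers every other element, and nothing is given above v, so v is the maximum.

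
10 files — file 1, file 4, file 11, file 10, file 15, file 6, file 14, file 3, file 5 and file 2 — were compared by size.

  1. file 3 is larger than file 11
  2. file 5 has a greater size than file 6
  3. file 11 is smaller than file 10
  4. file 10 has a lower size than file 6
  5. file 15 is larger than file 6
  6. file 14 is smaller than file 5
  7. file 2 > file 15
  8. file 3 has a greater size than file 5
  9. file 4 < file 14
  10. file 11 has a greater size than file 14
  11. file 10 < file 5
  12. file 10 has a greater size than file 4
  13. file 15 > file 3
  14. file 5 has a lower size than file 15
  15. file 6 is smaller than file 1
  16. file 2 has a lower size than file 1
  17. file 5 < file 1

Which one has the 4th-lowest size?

file 10

Piecing the relations together gives one ordering: file 4 < file 14 < file 11 < file 10 < file 6 < file 5 < file 3 < file 15 < file 2 < file 1.
Counting 4 from the smallest end gives file 10.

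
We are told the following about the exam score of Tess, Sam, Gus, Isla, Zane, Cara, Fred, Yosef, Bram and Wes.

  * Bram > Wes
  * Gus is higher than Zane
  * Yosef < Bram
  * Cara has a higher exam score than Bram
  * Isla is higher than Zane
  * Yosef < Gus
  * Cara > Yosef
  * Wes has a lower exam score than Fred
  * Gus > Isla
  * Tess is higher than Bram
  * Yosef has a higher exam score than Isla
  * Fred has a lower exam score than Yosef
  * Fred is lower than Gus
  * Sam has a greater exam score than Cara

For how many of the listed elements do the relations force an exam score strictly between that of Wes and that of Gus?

Chaining upward from Wes reaches: Fred, Yosef, Bram, Cara, Tess, Sam.
Chaining downward from Gus reaches: Zane, Isla, Fred, Yosef.
Strictly between Wes and Gus are those in both lists: Fred, Yosef — 2 elements.

2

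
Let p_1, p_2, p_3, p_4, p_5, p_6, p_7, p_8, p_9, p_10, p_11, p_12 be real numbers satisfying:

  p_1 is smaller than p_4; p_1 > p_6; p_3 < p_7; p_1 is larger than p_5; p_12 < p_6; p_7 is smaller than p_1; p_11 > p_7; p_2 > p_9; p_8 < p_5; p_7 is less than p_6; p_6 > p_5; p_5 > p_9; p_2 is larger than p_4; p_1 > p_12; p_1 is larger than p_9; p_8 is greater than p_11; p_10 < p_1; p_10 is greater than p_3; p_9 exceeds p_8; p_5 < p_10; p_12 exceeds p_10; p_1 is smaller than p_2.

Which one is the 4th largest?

p_6

The consecutive relations fix a unique order: p_3 < p_7 < p_11 < p_8 < p_9 < p_5 < p_10 < p_12 < p_6 < p_1 < p_4 < p_2.
Counting 4 from the largest end gives p_6.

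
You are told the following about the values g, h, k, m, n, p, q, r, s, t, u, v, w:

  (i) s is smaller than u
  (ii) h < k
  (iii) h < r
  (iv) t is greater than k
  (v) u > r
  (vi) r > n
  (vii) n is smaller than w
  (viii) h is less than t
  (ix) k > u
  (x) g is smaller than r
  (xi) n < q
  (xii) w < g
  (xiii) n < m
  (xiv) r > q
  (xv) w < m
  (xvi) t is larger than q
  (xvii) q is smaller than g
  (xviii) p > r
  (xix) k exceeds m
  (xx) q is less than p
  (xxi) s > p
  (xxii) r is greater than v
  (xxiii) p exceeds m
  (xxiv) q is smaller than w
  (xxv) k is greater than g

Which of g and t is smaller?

g

g < r < p < s < u < k < t, by transitivity through r, p, s, u, k.
So g < t; g is the smaller of the two.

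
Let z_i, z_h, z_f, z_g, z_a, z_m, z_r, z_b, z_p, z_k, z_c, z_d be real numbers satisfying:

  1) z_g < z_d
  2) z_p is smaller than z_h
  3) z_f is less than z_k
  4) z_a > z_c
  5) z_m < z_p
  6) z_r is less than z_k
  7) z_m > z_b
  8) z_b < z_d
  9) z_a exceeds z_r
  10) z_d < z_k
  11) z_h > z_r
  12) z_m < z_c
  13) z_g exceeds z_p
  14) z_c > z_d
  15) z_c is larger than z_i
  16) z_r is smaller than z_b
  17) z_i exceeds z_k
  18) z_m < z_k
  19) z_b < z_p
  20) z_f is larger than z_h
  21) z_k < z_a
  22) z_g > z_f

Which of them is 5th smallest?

z_h

Chaining the given pairs: z_r < z_b < z_m < z_p < z_h < z_f < z_g < z_d < z_k < z_i < z_c < z_a.
The 5th smallest is z_h.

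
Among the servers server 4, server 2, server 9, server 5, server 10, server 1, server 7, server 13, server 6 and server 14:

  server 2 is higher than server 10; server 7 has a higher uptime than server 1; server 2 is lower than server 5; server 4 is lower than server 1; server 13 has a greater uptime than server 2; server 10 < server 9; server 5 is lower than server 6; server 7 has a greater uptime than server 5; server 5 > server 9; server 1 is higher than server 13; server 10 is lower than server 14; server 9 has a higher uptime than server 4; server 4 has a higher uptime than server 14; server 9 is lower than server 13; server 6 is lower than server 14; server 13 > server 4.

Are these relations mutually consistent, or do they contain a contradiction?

inconsistent

We have server 9 < server 5 stated directly, yet also server 5 < server 6 < server 14 < server 4 < server 9 by chaining the others — so server 5 < server 9. Contradiction.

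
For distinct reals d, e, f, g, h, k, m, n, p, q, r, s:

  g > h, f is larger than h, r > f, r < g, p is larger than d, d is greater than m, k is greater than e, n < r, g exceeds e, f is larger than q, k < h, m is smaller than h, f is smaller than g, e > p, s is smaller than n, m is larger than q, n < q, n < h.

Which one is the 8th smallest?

Chaining the given pairs: s < n < q < m < d < p < e < k < h < f < r < g.
Counting 8 from the smallest end gives k.

k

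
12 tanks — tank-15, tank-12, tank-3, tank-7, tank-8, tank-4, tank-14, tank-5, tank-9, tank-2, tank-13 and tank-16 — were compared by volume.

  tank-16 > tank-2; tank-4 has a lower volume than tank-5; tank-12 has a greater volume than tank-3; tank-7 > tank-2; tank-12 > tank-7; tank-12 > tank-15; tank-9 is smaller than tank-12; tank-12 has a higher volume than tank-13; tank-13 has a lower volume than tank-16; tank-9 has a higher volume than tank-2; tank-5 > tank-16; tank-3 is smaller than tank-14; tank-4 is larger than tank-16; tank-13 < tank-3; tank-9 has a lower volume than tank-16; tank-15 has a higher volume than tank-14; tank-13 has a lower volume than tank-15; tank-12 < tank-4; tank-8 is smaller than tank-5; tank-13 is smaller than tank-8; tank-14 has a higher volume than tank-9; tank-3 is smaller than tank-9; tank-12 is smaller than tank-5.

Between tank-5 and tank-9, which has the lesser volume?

Following the relations from tank-9: tank-9 < tank-14 < tank-15 < tank-12 < tank-4 < tank-5.
So tank-9 < tank-5; tank-9 is the smaller of the two.

tank-9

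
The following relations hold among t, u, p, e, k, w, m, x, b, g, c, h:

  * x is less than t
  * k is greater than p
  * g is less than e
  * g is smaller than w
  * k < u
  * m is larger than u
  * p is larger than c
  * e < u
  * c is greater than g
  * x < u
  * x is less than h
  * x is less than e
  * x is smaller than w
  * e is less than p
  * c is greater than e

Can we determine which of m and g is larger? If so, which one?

m

Chaining the given relations: g < e < p < k < u < m.
So m is larger.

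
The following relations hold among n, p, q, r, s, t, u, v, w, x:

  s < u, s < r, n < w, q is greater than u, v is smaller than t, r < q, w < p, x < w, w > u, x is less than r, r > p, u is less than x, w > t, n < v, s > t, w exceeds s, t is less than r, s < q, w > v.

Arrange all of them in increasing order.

n < v < t < s < u < x < w < p < r < q

The consecutive links are each given: n < v; v < t; t < s; s < u; u < x; x < w; w < p; p < r; r < q.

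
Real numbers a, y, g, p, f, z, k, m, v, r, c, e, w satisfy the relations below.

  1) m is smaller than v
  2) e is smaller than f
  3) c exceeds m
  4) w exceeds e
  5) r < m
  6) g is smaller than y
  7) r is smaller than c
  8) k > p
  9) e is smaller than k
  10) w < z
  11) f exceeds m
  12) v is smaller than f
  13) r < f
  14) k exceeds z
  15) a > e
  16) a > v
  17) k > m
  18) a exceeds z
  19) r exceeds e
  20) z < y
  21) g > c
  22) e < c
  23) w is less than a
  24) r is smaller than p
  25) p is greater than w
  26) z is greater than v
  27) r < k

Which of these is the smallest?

Chaining upward from e: directly above it, r, w, c, f, a, k; then m, p, z, g; then v, y.
That covers every other element, and nothing is given below e, so e is the smallest.

e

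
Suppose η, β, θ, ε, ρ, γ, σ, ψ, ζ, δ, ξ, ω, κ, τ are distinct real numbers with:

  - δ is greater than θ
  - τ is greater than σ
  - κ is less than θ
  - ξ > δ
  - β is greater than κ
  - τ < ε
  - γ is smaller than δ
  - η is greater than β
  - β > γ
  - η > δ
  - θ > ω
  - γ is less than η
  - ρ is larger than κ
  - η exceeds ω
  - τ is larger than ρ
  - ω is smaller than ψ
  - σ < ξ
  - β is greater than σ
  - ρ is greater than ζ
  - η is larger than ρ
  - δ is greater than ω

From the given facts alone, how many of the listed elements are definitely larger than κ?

8

Directly above κ: ρ, θ, β.
One step further: τ, δ, η (6 so far).
One step further: ξ, ε (8 so far).
No other element is forced above κ by the given relations, so the count is 8.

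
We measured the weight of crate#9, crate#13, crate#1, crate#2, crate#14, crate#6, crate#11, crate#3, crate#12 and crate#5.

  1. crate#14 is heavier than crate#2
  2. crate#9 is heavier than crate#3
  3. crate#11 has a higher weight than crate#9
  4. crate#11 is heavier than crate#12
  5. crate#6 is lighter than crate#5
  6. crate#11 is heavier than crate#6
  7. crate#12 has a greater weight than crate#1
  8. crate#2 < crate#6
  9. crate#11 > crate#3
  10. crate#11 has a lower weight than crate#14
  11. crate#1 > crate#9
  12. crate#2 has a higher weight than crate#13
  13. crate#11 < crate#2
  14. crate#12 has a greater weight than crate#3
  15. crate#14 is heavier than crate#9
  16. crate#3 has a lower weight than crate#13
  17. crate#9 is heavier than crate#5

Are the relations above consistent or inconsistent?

inconsistent

We have crate#11 < crate#2 stated directly, yet also crate#2 < crate#6 < crate#5 < crate#9 < crate#1 < crate#12 < crate#11 by chaining the others — so crate#2 < crate#11. Contradiction.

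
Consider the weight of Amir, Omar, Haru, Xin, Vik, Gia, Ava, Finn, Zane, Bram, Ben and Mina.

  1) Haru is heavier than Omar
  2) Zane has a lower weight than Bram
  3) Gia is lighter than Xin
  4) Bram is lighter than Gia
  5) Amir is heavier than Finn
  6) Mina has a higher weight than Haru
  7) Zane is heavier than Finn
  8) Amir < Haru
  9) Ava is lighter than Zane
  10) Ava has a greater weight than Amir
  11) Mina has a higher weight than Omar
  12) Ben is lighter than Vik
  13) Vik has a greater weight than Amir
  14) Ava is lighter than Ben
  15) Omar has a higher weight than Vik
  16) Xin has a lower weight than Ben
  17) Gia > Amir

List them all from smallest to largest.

Finn < Amir < Ava < Zane < Bram < Gia < Xin < Ben < Vik < Omar < Haru < Mina

The consecutive links are each given: Finn < Amir; Amir < Ava; Ava < Zane; Zane < Bram; Bram < Gia; Gia < Xin; Xin < Ben; Ben < Vik; Vik < Omar; Omar < Haru; Haru < Mina.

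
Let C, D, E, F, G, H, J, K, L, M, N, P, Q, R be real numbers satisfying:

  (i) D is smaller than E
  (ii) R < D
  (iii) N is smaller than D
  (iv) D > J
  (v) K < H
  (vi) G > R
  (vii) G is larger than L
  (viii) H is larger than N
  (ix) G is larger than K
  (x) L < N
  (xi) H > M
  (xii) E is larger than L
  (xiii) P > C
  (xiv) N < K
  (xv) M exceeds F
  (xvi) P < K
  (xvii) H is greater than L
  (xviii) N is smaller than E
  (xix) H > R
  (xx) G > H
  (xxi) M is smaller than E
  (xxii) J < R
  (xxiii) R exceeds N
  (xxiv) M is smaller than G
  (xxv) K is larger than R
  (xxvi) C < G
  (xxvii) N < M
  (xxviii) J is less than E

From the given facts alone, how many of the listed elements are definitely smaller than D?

4

The elements the relations force below D are L, J, N, R — no chain reaches any other.
That is 4.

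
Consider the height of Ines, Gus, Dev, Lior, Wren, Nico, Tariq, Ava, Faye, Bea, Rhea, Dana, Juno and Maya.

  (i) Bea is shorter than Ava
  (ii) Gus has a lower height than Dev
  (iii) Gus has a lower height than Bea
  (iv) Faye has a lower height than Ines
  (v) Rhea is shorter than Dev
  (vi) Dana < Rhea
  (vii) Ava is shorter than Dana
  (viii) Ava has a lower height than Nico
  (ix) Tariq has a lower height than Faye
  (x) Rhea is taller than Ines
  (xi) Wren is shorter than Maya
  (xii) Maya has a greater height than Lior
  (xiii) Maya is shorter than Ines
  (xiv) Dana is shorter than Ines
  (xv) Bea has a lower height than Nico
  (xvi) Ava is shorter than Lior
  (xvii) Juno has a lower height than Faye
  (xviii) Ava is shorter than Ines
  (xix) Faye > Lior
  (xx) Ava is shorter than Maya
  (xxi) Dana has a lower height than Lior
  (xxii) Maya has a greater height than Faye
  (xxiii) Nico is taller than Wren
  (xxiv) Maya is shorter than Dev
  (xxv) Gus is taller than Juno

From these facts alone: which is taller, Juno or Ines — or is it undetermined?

Juno < Gus and Gus < Bea give Juno < Bea.
With Bea < Ava: Juno < Gus < Bea < Ava.
Then Ava < Lior extends the chain to Lior.
Then Lior < Faye extends the chain to Faye.
With Faye < Ines: Juno < Gus < Bea < Ava < Lior < Faye < Ines.
So Ines is taller.

Ines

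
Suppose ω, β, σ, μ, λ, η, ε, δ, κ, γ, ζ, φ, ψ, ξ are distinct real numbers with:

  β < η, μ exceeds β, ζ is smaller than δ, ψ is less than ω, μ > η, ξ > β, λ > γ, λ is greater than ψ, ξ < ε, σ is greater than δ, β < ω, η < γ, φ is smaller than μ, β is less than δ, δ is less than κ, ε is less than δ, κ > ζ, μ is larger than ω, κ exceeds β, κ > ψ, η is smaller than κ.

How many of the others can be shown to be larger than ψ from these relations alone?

Directly above ψ: κ, ω, λ.
One step further: μ (4 so far).
No other element is forced above ψ by the given relations, so the count is 4.

4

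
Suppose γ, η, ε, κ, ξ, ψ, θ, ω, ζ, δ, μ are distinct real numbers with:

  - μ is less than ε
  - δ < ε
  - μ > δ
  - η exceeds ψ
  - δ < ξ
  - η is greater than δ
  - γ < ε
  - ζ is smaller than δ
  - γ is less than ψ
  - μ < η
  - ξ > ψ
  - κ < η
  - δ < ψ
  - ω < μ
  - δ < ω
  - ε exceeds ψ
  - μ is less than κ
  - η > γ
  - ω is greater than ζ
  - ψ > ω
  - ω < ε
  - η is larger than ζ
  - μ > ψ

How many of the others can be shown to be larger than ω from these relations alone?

6

The elements the relations force above ω are ψ, μ, ξ, ε, κ, η — no chain reaches any other.
That is 6.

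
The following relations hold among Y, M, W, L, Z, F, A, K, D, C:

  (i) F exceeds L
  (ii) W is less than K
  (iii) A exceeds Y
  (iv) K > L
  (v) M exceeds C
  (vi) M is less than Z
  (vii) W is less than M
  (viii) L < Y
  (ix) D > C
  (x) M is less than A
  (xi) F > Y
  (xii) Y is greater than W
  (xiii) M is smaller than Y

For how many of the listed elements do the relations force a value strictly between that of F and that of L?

1

Chaining upward from L reaches: K, Y, A.
Chaining downward from F reaches: W, C, M, Y.
Strictly between L and F are those in both lists: Y — 1 element.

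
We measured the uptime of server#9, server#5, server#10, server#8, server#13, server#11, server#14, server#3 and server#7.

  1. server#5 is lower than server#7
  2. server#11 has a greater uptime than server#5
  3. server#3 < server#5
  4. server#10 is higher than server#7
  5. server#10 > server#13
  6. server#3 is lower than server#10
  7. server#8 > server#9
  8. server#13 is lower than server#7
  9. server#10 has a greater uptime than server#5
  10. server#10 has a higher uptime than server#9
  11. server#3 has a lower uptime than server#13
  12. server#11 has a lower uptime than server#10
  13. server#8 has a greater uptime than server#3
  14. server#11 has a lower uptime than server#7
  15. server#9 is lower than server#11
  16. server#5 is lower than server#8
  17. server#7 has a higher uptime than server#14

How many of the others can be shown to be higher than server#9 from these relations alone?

4

From server#9 the given relations immediately reach server#11, server#8, server#10.
From those, server#7 — 4 in total.
No other element is forced above server#9 by the given relations, so the count is 4.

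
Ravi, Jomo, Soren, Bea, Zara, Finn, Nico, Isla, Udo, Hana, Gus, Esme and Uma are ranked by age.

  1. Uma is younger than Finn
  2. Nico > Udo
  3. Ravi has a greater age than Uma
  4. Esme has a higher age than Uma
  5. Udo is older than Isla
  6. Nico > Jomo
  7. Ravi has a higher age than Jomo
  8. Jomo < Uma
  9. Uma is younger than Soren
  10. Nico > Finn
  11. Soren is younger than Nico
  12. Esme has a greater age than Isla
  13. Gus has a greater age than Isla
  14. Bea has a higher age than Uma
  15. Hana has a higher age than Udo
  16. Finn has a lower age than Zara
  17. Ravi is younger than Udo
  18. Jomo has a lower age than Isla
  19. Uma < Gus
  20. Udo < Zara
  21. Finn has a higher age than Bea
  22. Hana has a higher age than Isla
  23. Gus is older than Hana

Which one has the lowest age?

Jomo

Uma is not least since Jomo < Uma; Ravi is not least since Jomo < Ravi; Bea is not least since Uma < Bea; Isla is not least since Jomo < Isla; Udo is not least since Ravi < Udo; Esme is not least since Isla < Esme; Finn is not least since Bea < Finn; Zara is not least since Udo < Zara; Soren is not least since Uma < Soren; Hana is not least since Udo < Hana; Gus is not least since Isla < Gus; Nico is not least since Udo < Nico.
Only Jomo has nothing below it, so Jomo is the lowest age.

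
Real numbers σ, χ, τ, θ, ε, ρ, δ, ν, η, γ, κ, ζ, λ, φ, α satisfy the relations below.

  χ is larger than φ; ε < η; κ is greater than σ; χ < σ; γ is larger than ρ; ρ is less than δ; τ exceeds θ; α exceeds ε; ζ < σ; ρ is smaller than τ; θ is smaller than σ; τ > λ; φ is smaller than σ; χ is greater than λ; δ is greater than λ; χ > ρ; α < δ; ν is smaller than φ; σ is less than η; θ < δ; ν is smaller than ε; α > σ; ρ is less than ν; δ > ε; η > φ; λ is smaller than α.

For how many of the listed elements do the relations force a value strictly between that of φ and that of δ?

3

The relations place φ below δ. An element lies strictly between them when it is forced above φ and also forced below δ.
Above φ: {χ, σ, α, η, κ}. Below δ: {ρ, ζ, λ, ν, θ, χ, ε, σ, α}.
Intersection: {χ, σ, α} — 3.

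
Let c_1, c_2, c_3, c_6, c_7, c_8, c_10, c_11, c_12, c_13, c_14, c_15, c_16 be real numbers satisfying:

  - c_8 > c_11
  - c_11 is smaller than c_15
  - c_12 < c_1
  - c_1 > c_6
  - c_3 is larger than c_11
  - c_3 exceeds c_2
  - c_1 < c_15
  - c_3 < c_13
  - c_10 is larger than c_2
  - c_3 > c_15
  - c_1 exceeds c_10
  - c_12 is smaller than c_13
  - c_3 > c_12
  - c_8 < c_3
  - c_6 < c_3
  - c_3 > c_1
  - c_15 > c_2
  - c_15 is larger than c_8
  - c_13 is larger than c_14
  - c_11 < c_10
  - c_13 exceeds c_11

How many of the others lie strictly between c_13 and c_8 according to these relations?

The relations place c_8 below c_13. An element lies strictly between them when it is forced above c_8 and also forced below c_13.
Above c_8: {c_15, c_3}. Below c_13: {c_12, c_6, c_2, c_11, c_10, c_1, c_15, c_14, c_3}.
Intersection: {c_15, c_3} — 2.

2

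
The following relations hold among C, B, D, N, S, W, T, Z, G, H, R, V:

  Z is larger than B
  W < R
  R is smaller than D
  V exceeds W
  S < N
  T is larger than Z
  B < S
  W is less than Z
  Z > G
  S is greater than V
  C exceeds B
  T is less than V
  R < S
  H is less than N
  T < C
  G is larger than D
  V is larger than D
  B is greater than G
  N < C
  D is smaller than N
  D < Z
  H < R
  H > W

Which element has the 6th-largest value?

Z

Chaining the given pairs: W < H < R < D < G < B < Z < T < V < S < N < C.
The 6th largest is Z.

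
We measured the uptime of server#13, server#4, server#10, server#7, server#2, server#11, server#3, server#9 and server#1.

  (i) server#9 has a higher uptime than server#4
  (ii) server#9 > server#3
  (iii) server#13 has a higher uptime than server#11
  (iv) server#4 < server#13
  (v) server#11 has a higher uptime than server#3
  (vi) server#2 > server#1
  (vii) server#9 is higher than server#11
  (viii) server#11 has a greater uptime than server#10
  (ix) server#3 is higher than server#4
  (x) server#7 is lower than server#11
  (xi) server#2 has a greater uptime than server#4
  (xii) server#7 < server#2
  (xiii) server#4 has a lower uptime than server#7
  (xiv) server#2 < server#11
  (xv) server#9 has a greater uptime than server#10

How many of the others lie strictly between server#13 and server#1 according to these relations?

2

Chaining upward from server#1 reaches: server#2, server#11, server#9.
Chaining downward from server#13 reaches: server#10, server#4, server#7, server#3, server#2, server#11.
Strictly between server#1 and server#13 are those in both lists: server#2, server#11 — 2 elements.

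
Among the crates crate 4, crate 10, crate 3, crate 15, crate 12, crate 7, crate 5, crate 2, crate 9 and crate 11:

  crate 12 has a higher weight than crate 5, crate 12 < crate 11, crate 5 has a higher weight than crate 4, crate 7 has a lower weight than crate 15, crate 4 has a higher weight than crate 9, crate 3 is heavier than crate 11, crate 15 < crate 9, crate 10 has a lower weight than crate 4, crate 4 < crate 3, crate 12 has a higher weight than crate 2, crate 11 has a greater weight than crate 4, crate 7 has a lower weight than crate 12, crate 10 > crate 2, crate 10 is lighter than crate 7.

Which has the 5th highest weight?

crate 4

Chaining the given pairs: crate 2 < crate 10 < crate 7 < crate 15 < crate 9 < crate 4 < crate 5 < crate 12 < crate 11 < crate 3.
The 5th largest is crate 4.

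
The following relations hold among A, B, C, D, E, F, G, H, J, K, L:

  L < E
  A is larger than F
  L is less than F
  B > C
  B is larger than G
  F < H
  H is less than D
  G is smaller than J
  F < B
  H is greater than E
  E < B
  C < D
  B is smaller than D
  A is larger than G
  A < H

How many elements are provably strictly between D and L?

Chaining upward from L reaches: E, F, B, A, H.
Chaining downward from D reaches: G, C, E, F, B, A, H.
Strictly between L and D are those in both lists: E, F, B, A, H — 5 elements.

5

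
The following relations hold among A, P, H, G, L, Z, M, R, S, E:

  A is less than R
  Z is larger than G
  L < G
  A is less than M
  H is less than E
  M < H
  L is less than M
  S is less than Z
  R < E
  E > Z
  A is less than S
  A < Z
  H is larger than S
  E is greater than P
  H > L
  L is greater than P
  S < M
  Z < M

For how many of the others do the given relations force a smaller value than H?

7

The elements the relations force below H are P, A, S, L, G, Z, M — no chain reaches any other.
That is 7.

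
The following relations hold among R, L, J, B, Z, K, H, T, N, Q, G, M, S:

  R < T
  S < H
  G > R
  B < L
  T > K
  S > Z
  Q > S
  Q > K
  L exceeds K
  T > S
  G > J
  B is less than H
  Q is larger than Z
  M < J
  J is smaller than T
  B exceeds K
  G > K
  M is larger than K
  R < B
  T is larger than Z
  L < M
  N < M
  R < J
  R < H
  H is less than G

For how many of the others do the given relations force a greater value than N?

4

The elements the relations force above N are M, J, T, G — no chain reaches any other.
That is 4.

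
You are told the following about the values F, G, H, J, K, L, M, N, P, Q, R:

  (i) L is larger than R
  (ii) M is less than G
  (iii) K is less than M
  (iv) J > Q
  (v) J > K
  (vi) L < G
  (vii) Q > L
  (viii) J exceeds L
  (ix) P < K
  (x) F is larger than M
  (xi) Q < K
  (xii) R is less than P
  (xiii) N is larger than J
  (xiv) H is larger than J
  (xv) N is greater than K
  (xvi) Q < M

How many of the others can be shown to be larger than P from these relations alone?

7

Directly above P: K.
One step further: M, J, N (4 so far).
One step further: G, F, H (7 so far).
No other element is forced above P by the given relations, so the count is 7.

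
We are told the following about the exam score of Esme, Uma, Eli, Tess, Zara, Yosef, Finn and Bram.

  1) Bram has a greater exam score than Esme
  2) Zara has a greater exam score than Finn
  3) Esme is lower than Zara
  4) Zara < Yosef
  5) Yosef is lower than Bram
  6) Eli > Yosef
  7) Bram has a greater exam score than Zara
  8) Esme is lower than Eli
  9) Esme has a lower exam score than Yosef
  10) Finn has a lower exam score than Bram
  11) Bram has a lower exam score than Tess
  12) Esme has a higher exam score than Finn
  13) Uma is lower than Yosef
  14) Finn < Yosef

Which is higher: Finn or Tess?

Tess

Following the relations from Finn: Finn < Esme < Zara < Yosef < Bram < Tess.
So Finn < Tess; Tess is the higher of the two.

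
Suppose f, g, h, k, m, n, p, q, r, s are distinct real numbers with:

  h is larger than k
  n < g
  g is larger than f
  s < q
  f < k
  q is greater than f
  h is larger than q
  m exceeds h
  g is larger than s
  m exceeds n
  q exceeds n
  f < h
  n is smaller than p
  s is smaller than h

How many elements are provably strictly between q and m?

1

Chaining upward from q reaches: h.
Chaining downward from m reaches: n, f, s, k, h.
Strictly between q and m are those in both lists: h — 1 element.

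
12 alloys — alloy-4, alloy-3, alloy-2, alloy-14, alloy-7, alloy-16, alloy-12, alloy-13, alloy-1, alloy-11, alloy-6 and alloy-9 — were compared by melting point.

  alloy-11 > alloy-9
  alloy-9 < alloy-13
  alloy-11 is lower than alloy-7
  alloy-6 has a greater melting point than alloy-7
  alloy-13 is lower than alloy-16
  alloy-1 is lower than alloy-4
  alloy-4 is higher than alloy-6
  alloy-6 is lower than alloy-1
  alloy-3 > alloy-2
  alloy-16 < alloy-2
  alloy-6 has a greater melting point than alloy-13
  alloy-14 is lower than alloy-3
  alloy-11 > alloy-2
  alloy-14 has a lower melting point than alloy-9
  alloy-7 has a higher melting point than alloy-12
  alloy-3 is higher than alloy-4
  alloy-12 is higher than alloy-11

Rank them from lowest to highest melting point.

alloy-14 < alloy-9 < alloy-13 < alloy-16 < alloy-2 < alloy-11 < alloy-12 < alloy-7 < alloy-6 < alloy-1 < alloy-4 < alloy-3

Each adjacent pair is fixed by a given relation: alloy-14 < alloy-9; alloy-9 < alloy-13; alloy-13 < alloy-16; alloy-16 < alloy-2; alloy-2 < alloy-11; alloy-11 < alloy-12; alloy-12 < alloy-7; alloy-7 < alloy-6; alloy-6 < alloy-1; alloy-1 < alloy-4; alloy-4 < alloy-3. Chaining them end to end gives the full order.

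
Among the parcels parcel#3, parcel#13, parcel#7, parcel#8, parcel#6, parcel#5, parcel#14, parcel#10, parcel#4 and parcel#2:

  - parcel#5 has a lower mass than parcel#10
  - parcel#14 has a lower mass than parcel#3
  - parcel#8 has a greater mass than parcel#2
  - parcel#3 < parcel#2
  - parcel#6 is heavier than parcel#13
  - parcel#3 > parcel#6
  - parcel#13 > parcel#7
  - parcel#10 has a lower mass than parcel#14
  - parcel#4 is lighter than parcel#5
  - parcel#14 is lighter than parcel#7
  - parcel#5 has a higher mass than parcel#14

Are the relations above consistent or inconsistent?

Chaining the given relations yields parcel#5 < parcel#10 < parcel#14, so parcel#5 < parcel#14. But one relation states parcel#14 < parcel#5. These cannot both hold.

inconsistent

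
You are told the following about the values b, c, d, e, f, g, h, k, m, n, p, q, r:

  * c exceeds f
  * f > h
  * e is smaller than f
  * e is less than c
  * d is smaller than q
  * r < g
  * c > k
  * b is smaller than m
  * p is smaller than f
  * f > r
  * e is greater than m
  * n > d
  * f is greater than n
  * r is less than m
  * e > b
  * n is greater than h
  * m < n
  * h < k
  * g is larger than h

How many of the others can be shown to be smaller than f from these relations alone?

8

Directly below f: r, h, e, n, p.
One step further: b, d, m (8 so far).
No other element is forced below f by the given relations, so the count is 8.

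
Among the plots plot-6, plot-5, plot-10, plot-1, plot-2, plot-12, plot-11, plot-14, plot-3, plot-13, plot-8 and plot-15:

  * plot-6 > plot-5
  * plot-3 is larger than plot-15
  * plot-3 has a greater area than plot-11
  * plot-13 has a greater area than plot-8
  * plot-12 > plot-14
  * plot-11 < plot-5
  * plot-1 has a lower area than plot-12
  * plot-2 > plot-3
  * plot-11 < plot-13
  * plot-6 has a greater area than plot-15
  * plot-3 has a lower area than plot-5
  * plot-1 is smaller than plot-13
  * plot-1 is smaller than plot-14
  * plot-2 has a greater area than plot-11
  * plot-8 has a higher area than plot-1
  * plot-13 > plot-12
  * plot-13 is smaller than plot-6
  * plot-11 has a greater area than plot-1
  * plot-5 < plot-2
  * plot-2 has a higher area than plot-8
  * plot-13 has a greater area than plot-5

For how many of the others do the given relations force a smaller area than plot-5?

4

From plot-5 the given relations immediately reach plot-11, plot-3.
From those, plot-1, plot-15 — 4 in total.
Nothing else is reachable below plot-5; 4 in all.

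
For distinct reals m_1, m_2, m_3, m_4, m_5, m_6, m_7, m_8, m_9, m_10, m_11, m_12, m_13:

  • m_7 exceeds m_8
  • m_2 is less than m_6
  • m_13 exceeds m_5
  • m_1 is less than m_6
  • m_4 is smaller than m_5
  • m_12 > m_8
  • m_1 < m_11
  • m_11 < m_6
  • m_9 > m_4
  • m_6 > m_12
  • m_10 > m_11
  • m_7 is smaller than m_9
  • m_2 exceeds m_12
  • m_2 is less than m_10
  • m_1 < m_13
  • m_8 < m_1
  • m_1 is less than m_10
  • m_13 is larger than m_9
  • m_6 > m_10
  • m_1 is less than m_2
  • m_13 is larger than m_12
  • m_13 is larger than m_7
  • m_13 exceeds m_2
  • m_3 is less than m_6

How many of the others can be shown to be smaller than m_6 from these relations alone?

7

From m_6 the given relations immediately reach m_1, m_3, m_12, m_11, m_2, m_10.
From those, m_8 — 7 in total.
Nothing else is reachable below m_6; 7 in all.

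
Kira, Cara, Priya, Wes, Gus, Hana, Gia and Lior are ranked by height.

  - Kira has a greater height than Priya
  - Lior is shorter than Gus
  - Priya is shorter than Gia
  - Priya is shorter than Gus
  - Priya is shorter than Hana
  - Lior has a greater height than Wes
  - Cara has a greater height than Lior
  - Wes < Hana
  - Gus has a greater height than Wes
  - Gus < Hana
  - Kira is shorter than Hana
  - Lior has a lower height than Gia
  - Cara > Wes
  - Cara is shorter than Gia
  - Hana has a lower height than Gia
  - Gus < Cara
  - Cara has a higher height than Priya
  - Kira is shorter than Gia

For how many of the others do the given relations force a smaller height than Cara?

4

The elements the relations force below Cara are Wes, Lior, Priya, Gus — no chain reaches any other.
That is 4.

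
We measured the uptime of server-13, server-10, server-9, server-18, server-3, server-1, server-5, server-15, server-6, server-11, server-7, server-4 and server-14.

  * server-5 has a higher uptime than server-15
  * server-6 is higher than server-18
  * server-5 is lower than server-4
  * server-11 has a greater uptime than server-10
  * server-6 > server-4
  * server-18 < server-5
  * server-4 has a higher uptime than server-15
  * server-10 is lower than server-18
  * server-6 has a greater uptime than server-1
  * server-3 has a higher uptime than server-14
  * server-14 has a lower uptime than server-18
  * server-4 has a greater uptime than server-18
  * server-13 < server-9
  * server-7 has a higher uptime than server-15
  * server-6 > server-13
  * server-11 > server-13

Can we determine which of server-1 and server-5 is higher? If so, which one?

Following every chain through server-5: above server-5 we get server-4, server-6; below server-5 we get server-14, server-10, server-15, server-18.
server-1 is not reached, and no chain runs the other way from server-1 to server-5.
So the given relations leave the order of server-5 and server-1 undetermined.

undetermined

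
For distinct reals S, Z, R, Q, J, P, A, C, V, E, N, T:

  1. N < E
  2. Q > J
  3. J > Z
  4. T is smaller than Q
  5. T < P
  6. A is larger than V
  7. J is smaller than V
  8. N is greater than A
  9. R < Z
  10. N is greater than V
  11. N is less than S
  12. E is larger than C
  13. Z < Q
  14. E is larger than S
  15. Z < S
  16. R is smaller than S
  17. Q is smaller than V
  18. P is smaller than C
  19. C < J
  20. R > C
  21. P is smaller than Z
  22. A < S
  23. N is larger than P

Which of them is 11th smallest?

The consecutive relations fix a unique order: T < P < C < R < Z < J < Q < V < A < N < S < E.
The 11th smallest is S.

S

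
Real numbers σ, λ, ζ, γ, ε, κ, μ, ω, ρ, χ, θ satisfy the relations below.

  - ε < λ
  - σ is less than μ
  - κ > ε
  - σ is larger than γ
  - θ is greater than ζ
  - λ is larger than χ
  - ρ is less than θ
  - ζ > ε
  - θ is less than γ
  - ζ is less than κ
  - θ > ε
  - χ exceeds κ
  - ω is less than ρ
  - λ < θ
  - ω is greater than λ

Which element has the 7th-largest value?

Piecing the relations together gives one ordering: ε < ζ < κ < χ < λ < ω < ρ < θ < γ < σ < μ.
The 7th largest is λ.

λ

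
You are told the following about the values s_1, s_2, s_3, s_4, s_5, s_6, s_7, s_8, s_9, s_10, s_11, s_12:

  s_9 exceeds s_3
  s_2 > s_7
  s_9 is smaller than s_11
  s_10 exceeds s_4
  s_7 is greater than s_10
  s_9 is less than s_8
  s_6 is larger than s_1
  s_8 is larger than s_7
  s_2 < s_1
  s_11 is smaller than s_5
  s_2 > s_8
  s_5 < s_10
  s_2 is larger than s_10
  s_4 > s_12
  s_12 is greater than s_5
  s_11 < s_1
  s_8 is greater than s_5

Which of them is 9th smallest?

Chaining the given pairs: s_3 < s_9 < s_11 < s_5 < s_12 < s_4 < s_10 < s_7 < s_8 < s_2 < s_1 < s_6.
The 9th smallest is s_8.

s_8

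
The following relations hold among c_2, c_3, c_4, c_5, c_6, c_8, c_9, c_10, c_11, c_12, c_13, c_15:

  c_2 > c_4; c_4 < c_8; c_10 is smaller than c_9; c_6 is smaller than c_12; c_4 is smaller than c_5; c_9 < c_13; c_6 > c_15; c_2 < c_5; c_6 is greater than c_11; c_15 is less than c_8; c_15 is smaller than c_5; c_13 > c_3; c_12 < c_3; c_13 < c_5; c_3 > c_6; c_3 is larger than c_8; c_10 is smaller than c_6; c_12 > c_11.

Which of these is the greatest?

Chaining downward from c_5: directly below it, c_15, c_4, c_13, c_2; then c_9, c_3; then c_10, c_6, c_12, c_8; then c_11.
That covers every other element, and nothing is given above c_5, so c_5 is the greatest.

c_5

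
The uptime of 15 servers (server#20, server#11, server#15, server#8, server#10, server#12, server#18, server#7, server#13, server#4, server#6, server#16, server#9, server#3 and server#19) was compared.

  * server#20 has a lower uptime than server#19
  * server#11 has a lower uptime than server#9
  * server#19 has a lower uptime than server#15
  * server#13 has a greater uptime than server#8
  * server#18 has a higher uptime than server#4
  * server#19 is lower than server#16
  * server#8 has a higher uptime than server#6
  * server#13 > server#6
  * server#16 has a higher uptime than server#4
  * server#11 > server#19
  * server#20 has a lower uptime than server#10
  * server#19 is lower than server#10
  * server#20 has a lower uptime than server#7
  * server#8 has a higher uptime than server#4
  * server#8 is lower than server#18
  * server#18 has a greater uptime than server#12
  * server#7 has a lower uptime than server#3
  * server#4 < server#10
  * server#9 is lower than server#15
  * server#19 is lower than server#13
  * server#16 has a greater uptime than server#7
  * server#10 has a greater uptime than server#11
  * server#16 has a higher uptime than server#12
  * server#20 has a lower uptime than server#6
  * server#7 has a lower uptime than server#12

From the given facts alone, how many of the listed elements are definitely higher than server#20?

Directly above server#20: server#19, server#6, server#7, server#10.
One step further: server#11, server#15, server#8, server#13, server#12, server#3, server#16 (11 so far).
One step further: server#9, server#18 (13 so far).
Nothing else is reachable above server#20; 13 in all.

13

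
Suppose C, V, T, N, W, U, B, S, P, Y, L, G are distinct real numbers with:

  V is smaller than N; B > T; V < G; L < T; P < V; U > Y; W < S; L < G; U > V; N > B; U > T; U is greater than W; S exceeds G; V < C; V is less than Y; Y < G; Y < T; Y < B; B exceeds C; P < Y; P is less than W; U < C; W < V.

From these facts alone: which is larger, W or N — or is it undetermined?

N

W < V and V < Y give W < Y.
Then Y < T extends the chain to T.
With T < U: W < V < Y < T < U.
Then U < C extends the chain to C.
With C < B: W < V < Y < T < U < C < B.
With B < N: W < V < Y < T < U < C < B < N.
So N is larger.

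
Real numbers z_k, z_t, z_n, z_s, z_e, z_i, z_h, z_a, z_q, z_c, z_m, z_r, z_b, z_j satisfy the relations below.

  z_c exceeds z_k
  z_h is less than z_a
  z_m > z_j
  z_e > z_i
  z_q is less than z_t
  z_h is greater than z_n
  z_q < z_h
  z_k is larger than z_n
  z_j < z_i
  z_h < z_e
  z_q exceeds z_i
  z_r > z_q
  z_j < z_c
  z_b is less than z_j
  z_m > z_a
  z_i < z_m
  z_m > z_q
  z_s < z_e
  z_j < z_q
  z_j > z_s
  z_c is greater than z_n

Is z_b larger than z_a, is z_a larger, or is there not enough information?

z_a

Link the given pairs in sequence: z_b < z_j; z_j < z_i; z_i < z_q; z_q < z_h; z_h < z_a.
Chaining these gives z_b < z_j < z_i < z_q < z_h < z_a.
So z_a is larger.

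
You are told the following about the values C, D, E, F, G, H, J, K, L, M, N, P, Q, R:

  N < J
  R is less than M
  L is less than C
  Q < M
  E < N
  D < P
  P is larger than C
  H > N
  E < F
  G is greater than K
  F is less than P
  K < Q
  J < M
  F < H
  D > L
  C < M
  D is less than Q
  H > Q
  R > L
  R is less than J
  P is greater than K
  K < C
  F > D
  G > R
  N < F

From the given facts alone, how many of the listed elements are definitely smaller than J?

4

From J the given relations immediately reach N, R.
From those, E, L — 4 in total.
No other element is forced below J by the given relations, so the count is 4.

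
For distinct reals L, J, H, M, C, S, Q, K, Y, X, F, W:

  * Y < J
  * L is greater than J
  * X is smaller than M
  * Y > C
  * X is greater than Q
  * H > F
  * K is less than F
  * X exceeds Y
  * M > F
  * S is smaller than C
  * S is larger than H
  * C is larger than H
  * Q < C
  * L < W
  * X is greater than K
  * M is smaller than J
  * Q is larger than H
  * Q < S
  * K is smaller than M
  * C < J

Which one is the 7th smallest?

Piecing the relations together gives one ordering: K < F < H < Q < S < C < Y < X < M < J < L < W.
The 7th smallest is Y.

Y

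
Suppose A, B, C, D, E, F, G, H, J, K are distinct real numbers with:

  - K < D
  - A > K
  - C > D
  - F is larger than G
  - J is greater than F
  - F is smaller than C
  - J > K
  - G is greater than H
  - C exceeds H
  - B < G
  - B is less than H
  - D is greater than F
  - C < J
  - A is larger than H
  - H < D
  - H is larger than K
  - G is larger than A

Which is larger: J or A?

J

Following the relations from A: A < G < F < D < C < J.
So A < J; J is the larger of the two.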